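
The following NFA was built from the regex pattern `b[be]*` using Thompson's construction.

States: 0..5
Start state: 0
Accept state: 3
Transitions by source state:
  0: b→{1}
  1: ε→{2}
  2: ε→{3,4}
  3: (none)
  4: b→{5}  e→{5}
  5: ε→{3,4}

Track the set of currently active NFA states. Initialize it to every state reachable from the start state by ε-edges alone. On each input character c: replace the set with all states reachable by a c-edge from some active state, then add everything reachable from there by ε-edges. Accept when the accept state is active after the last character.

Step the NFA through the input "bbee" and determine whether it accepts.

Answer: ACCEPT

Trace:
S₀ = ε-closure({0}) = {0}
'b' @ 1: {1,2,3,4}  [accepting]
'b' @ 2: {3,4,5}  [accepting]
'e' @ 3: {3,4,5}  [accepting]
'e' @ 4: {3,4,5}  [accepting]
final: {3,4,5}; accept 3 in set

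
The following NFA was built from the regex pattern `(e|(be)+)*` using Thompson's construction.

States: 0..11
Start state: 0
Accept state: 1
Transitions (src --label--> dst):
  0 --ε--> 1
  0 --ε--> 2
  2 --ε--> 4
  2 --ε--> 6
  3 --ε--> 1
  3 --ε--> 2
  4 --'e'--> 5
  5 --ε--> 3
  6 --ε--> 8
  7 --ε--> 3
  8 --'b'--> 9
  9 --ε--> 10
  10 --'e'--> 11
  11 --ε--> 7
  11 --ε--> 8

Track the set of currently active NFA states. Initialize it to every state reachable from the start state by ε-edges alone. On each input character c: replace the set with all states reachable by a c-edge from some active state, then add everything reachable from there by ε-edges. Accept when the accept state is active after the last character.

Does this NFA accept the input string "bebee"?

Answer: ACCEPT

Trace:
initial (ε-close {0}): {0,1,2,4,6,8}
'b' @ 1: {9,10}
'e' @ 2: {1,2,3,4,6,7,8,11}  [accepting]
'b' @ 3: {9,10}
'e' @ 4: {1,2,3,4,6,7,8,11}  [accepting]
'e' @ 5: {1,2,3,4,5,6,8}  [accepting]
final: {1,2,3,4,5,6,8}; accept 1 in set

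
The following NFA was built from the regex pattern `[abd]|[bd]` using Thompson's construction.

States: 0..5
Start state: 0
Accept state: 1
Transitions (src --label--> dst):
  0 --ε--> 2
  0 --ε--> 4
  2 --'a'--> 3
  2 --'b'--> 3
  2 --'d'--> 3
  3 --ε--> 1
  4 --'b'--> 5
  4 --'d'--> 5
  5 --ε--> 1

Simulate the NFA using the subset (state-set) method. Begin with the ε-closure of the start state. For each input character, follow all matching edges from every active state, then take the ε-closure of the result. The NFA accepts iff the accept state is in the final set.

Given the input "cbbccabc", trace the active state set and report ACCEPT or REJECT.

Answer: REJECT

Derivation:
initial (ε-close {0}): {0,2,4}
'c' @ 1: {}  — dead — no transitions
rest 'bbccabc' ignored (set empty)
end set {} — state 1 not in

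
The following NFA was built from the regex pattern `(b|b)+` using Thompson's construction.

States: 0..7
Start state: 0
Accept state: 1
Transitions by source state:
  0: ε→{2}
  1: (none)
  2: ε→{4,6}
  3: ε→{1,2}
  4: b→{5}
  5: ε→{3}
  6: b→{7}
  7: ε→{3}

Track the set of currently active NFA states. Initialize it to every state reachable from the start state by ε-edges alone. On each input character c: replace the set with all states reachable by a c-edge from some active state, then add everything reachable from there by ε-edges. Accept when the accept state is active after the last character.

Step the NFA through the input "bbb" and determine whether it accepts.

Answer: ACCEPT

Steps:
S₀ = ε-closure({0}) = {0,2,4,6}
'b' @ 1: {1,2,3,4,5,6,7}  [accepting]
'b' @ 2: {1,2,3,4,5,6,7}  [accepting]
'b' @ 3: {1,2,3,4,5,6,7}  [accepting]
final: {1,2,3,4,5,6,7}; accept 1 in set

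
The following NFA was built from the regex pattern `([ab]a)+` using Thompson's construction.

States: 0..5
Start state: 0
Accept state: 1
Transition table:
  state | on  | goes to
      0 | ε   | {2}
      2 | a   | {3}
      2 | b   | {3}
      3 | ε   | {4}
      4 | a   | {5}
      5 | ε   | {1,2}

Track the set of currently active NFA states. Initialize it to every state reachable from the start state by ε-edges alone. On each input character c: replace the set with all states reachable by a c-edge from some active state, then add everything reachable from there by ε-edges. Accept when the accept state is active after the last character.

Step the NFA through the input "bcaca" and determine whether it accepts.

start: ε-closure({0}) = {0,2}
'b' @ 1: {3,4}
'c' @ 2: {}  — dead — no transitions
rest 'aca' ignored (set empty)
end set {} — state 1 not in

Answer: REJECT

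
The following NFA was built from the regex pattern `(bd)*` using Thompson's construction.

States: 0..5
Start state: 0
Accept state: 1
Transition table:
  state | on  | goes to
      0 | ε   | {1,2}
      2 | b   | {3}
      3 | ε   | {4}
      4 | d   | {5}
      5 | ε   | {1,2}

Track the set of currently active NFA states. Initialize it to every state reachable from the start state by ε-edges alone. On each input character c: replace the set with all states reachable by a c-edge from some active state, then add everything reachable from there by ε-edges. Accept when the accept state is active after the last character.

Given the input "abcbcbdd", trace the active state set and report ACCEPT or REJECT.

start: ε-closure({0}) = {0,1,2}
'a' @ 1: {}  — state set empty
rest 'bcbcbdd' ignored (set empty)
final: {}; accept 1 not in set

Answer: REJECT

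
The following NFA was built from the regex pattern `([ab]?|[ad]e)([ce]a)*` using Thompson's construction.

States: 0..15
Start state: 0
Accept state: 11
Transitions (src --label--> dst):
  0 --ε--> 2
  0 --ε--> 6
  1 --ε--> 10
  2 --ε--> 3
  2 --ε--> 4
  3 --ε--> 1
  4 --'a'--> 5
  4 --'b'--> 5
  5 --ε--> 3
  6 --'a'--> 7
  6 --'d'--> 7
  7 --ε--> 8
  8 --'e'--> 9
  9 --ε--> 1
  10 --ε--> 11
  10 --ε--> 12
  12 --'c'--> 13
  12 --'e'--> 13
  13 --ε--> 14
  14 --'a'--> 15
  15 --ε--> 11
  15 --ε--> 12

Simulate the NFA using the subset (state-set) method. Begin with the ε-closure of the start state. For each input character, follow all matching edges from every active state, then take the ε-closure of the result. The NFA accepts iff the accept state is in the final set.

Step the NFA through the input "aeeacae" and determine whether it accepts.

Answer: REJECT

Derivation:
S₀ = ε-closure({0}) = {0,1,2,3,4,6,10,11,12}
'a' @ 1: {1,3,5,7,8,10,11,12}  [accepting]
'e' @ 2: {1,9,10,11,12,13,14}  [accepting]
'e' @ 3: {13,14}
'a' @ 4: {11,12,15}  [accepting]
'c' @ 5: {13,14}
'a' @ 6: {11,12,15}  [accepting]
'e' @ 7: {13,14}
end set {13,14} — state 11 not in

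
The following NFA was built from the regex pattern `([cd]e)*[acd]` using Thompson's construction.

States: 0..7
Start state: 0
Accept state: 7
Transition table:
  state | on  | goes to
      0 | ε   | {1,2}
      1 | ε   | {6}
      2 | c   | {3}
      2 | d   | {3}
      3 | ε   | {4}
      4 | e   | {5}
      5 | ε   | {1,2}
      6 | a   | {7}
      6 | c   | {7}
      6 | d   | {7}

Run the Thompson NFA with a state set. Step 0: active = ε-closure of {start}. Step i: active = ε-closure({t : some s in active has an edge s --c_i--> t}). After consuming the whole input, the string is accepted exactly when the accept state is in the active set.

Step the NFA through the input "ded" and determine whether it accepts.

S₀ = ε-closure({0}) = {0,1,2,6}
'd' @ 1: {3,4,7}  (accept∈set)
'e' @ 2: {1,2,5,6}
'd' @ 3: {3,4,7}  (accept∈set)
after full input: {3,4,7}  (accept=7 in)

Answer: ACCEPT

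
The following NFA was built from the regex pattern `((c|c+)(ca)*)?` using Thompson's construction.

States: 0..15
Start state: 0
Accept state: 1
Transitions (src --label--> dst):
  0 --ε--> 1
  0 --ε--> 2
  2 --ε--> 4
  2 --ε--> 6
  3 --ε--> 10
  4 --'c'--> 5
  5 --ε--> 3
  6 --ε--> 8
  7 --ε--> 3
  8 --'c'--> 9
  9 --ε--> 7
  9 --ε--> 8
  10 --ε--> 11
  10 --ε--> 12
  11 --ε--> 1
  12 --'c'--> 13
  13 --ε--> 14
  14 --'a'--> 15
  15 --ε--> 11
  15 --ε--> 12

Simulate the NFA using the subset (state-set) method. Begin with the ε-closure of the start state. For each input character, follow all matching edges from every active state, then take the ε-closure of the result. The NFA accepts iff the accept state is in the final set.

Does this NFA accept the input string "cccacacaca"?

start: ε-closure({0}) = {0,1,2,4,6,8}
'c' @ 1: {1,3,5,7,8,9,10,11,12}  ✓accept
'c' @ 2: {1,3,7,8,9,10,11,12,13,14}  ✓accept
'c' @ 3: {1,3,7,8,9,10,11,12,13,14}  ✓accept
'a' @ 4: {1,11,12,15}  ✓accept
'c' @ 5: {13,14}
'a' @ 6: {1,11,12,15}  ✓accept
'c' @ 7: {13,14}
'a' @ 8: {1,11,12,15}  ✓accept
'c' @ 9: {13,14}
'a' @ 10: {1,11,12,15}  ✓accept
end set {1,11,12,15} — state 1 in

Answer: ACCEPT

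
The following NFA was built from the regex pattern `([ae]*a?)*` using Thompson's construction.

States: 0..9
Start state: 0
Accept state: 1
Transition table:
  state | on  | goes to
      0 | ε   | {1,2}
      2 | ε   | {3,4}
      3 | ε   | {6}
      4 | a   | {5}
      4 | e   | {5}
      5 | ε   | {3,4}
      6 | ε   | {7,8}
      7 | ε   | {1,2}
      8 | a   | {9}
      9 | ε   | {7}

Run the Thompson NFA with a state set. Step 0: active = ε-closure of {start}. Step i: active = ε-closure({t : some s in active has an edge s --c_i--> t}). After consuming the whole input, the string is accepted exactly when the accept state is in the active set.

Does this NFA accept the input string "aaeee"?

Answer: ACCEPT

Derivation:
S₀ = ε-closure({0}) = {0,1,2,3,4,6,7,8}
'a' @ 1: {1,2,3,4,5,6,7,8,9}  [accepting]
'a' @ 2: {1,2,3,4,5,6,7,8,9}  [accepting]
'e' @ 3: {1,2,3,4,5,6,7,8}  [accepting]
'e' @ 4: {1,2,3,4,5,6,7,8}  [accepting]
'e' @ 5: {1,2,3,4,5,6,7,8}  [accepting]
final: {1,2,3,4,5,6,7,8}; accept 1 in set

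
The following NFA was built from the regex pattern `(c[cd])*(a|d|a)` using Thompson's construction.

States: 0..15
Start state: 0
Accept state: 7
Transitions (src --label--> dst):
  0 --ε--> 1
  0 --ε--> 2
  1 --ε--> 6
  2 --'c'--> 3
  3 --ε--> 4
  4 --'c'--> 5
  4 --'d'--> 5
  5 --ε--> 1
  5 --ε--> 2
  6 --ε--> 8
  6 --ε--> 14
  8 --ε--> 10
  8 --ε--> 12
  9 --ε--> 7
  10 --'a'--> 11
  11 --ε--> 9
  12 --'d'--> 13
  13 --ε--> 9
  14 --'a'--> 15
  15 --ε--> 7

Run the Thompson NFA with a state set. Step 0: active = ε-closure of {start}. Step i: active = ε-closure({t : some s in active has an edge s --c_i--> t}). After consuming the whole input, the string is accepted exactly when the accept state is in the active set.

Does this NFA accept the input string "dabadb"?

S₀ = ε-closure({0}) = {0,1,2,6,8,10,12,14}
'd' @ 1: {7,9,13}  [accepting]
'a' @ 2: {}  — dead — no transitions
rest 'badb' ignored (set empty)
end set {} — state 7 not in

Answer: REJECT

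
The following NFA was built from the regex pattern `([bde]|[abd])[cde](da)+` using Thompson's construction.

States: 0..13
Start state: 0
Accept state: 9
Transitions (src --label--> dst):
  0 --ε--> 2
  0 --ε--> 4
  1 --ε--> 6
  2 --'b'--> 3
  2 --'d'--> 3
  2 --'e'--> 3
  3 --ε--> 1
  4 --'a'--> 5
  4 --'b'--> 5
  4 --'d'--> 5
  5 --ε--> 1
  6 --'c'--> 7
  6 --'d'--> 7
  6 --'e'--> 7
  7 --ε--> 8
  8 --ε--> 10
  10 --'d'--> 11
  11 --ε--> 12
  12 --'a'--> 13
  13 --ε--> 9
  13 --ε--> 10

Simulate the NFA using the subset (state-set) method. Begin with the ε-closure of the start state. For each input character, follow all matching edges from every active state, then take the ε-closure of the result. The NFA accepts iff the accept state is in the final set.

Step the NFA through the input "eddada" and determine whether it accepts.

Answer: ACCEPT

Trace:
start: ε-closure({0}) = {0,2,4}
'e' @ 1: {1,3,6}
'd' @ 2: {7,8,10}
'd' @ 3: {11,12}
'a' @ 4: {9,10,13}  [accepting]
'd' @ 5: {11,12}
'a' @ 6: {9,10,13}  [accepting]
after full input: {9,10,13}  (accept=9 in)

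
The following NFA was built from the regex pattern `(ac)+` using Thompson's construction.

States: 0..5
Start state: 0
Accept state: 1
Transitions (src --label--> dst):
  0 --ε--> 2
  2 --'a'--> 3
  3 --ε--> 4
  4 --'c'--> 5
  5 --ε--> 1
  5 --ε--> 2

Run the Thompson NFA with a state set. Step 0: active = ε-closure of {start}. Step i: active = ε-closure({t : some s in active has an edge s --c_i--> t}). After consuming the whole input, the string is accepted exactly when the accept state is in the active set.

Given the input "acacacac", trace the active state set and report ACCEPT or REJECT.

S₀ = ε-closure({0}) = {0,2}
'a' @ 1: {3,4}
'c' @ 2: {1,2,5}  [accepting]
'a' @ 3: {3,4}
'c' @ 4: {1,2,5}  [accepting]
'a' @ 5: {3,4}
'c' @ 6: {1,2,5}  [accepting]
'a' @ 7: {3,4}
'c' @ 8: {1,2,5}  [accepting]
final: {1,2,5}; accept 1 in set

Answer: ACCEPT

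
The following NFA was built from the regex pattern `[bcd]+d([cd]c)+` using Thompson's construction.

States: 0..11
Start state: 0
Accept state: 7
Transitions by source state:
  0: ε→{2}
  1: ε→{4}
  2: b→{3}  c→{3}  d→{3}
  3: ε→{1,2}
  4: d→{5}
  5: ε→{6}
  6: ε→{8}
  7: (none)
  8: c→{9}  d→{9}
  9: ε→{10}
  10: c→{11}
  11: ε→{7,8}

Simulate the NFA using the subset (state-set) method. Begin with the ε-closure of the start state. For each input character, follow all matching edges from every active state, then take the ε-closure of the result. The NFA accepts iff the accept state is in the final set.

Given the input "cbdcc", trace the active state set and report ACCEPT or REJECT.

Answer: ACCEPT

Trace:
S₀ = ε-closure({0}) = {0,2}
'c' @ 1: {1,2,3,4}
'b' @ 2: {1,2,3,4}
'd' @ 3: {1,2,3,4,5,6,8}
'c' @ 4: {1,2,3,4,9,10}
'c' @ 5: {1,2,3,4,7,8,11}  ✓accept
after full input: {1,2,3,4,7,8,11}  (accept=7 in)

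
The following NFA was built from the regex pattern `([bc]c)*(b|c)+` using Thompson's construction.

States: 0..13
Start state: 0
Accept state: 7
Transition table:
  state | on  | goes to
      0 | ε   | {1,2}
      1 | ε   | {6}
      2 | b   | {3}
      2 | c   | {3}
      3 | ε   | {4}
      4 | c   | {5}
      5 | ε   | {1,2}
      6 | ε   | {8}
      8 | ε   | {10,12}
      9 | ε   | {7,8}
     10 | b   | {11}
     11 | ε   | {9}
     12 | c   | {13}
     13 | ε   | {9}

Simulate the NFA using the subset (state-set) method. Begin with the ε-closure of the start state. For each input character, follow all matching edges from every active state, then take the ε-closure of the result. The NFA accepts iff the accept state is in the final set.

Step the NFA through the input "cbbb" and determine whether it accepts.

Answer: ACCEPT

Trace:
S₀ = ε-closure({0}) = {0,1,2,6,8,10,12}
'c' @ 1: {3,4,7,8,9,10,12,13}  ✓accept
'b' @ 2: {7,8,9,10,11,12}  ✓accept
'b' @ 3: {7,8,9,10,11,12}  ✓accept
'b' @ 4: {7,8,9,10,11,12}  ✓accept
end set {7,8,9,10,11,12} — state 7 in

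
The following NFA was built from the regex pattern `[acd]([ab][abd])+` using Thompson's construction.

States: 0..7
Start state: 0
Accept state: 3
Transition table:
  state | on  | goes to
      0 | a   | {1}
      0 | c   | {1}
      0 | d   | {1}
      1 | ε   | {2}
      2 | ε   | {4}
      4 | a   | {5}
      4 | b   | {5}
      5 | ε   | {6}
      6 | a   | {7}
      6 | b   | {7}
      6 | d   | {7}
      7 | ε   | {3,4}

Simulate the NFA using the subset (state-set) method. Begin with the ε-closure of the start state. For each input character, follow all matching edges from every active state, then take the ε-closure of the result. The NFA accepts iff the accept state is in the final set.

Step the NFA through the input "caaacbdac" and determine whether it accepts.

Answer: REJECT

Steps:
initial (ε-close {0}): {0}
'c' @ 1: {1,2,4}
'a' @ 2: {5,6}
'a' @ 3: {3,4,7}  (accept∈set)
'a' @ 4: {5,6}
'c' @ 5: {}  — dead — no transitions
rest 'bdac' ignored (set empty)
final: {}; accept 3 not in set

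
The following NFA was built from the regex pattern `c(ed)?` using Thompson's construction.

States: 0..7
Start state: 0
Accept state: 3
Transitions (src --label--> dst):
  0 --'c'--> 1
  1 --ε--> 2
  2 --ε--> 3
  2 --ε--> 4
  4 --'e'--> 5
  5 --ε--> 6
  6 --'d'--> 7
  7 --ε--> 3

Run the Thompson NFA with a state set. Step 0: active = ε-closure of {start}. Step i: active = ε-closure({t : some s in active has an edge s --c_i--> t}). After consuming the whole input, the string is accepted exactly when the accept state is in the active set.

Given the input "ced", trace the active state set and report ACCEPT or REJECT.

Answer: ACCEPT

Steps:
S₀ = ε-closure({0}) = {0}
'c' @ 1: {1,2,3,4}  (accept∈set)
'e' @ 2: {5,6}
'd' @ 3: {3,7}  (accept∈set)
final: {3,7}; accept 3 in set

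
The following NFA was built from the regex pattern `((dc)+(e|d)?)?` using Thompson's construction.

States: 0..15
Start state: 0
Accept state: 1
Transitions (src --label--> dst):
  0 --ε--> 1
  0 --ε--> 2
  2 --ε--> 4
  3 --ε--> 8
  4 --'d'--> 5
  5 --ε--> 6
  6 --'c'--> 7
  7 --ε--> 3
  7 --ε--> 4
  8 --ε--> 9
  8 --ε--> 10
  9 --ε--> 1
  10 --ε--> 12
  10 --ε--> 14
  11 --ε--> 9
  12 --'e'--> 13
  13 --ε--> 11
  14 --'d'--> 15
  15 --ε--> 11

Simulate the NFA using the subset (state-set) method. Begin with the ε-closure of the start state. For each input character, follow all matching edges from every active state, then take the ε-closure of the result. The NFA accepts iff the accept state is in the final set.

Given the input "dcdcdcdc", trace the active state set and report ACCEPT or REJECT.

Answer: ACCEPT

Derivation:
initial (ε-close {0}): {0,1,2,4}
'd' @ 1: {5,6}
'c' @ 2: {1,3,4,7,8,9,10,12,14}  ✓accept
'd' @ 3: {1,5,6,9,11,15}  ✓accept
'c' @ 4: {1,3,4,7,8,9,10,12,14}  ✓accept
'd' @ 5: {1,5,6,9,11,15}  ✓accept
'c' @ 6: {1,3,4,7,8,9,10,12,14}  ✓accept
'd' @ 7: {1,5,6,9,11,15}  ✓accept
'c' @ 8: {1,3,4,7,8,9,10,12,14}  ✓accept
end set {1,3,4,7,8,9,10,12,14} — state 1 in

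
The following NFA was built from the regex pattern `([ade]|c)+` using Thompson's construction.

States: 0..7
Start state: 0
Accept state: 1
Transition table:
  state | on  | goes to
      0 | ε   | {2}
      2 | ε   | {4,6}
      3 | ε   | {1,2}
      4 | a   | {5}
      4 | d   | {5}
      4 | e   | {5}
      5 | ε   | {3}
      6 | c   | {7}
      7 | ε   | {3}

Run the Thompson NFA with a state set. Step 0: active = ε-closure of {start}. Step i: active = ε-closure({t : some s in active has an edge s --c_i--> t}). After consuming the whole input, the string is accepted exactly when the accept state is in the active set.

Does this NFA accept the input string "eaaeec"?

S₀ = ε-closure({0}) = {0,2,4,6}
'e' @ 1: {1,2,3,4,5,6}  (accept∈set)
'a' @ 2: {1,2,3,4,5,6}  (accept∈set)
'a' @ 3: {1,2,3,4,5,6}  (accept∈set)
'e' @ 4: {1,2,3,4,5,6}  (accept∈set)
'e' @ 5: {1,2,3,4,5,6}  (accept∈set)
'c' @ 6: {1,2,3,4,6,7}  (accept∈set)
end set {1,2,3,4,6,7} — state 1 in

Answer: ACCEPT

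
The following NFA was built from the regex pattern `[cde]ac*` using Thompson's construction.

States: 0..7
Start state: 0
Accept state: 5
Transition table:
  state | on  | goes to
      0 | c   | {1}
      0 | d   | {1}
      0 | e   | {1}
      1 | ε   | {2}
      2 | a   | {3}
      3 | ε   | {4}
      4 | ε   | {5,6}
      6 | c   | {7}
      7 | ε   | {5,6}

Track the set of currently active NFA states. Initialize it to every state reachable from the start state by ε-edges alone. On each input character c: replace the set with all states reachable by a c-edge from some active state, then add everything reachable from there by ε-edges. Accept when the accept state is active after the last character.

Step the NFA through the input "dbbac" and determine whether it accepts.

Answer: REJECT

Derivation:
start: ε-closure({0}) = {0}
'd' @ 1: {1,2}
'b' @ 2: {}  — dead — no transitions
rest 'bac' ignored (set empty)
end set {} — state 5 not in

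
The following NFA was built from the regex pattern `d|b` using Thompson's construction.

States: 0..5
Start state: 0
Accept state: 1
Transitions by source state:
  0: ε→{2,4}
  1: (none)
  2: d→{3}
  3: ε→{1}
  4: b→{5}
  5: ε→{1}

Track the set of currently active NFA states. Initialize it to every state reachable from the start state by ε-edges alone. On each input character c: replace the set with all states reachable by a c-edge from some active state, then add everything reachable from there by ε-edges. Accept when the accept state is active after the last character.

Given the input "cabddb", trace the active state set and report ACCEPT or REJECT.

S₀ = ε-closure({0}) = {0,2,4}
'c' @ 1: {}  — dead — no transitions
rest 'abddb' ignored (set empty)
final: {}; accept 1 not in set

Answer: REJECT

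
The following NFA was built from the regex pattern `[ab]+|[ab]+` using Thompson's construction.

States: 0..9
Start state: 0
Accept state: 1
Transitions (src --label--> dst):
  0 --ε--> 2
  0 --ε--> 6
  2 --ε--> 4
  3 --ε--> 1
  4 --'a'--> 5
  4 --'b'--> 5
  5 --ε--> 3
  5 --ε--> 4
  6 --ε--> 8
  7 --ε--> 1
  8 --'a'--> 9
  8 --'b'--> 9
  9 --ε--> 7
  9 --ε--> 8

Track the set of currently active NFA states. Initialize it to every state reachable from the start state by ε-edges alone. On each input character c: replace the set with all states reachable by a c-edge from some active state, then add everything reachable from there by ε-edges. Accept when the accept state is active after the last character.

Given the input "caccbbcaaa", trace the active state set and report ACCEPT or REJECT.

Answer: REJECT

Derivation:
S₀ = ε-closure({0}) = {0,2,4,6,8}
'c' @ 1: {}  — state set empty
rest 'accbbcaaa' ignored (set empty)
after full input: {}  (accept=1 not in)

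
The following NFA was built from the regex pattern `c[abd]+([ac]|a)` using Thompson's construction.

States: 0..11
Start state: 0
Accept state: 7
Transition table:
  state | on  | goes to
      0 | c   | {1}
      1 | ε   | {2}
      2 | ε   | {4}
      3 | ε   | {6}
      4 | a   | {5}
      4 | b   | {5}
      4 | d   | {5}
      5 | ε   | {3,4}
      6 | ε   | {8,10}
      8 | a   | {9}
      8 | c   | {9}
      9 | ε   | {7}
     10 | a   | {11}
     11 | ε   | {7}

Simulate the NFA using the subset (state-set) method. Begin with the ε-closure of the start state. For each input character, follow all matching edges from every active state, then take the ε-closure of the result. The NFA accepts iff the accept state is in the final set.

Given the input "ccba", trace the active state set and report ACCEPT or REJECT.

Answer: REJECT

Trace:
start: ε-closure({0}) = {0}
'c' @ 1: {1,2,4}
'c' @ 2: {}  — state set empty
rest 'ba' ignored (set empty)
final: {}; accept 7 not in set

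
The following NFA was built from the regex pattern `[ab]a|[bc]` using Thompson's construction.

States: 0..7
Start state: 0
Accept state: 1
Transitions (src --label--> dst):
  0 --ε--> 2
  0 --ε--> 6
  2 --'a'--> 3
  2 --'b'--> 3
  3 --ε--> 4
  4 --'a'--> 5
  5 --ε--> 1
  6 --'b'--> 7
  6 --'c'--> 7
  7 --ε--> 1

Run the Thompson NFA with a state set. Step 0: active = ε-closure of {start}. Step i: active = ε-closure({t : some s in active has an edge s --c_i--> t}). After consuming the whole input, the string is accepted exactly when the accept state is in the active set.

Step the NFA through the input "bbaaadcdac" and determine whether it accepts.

Answer: REJECT

Derivation:
initial (ε-close {0}): {0,2,6}
'b' @ 1: {1,3,4,7}  (accept∈set)
'b' @ 2: {}  — state set empty
rest 'aaadcdac' ignored (set empty)
end set {} — state 1 not in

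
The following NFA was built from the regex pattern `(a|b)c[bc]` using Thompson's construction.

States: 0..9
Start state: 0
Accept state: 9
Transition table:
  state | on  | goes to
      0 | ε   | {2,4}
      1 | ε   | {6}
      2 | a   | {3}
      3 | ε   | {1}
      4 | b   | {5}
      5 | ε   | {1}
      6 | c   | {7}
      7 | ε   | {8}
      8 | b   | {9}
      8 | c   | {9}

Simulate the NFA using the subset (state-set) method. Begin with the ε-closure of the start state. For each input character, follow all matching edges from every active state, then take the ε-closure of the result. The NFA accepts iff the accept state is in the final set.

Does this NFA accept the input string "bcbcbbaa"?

S₀ = ε-closure({0}) = {0,2,4}
'b' @ 1: {1,5,6}
'c' @ 2: {7,8}
'b' @ 3: {9}  ✓accept
'c' @ 4: {}  — state set empty
rest 'bbaa' ignored (set empty)
after full input: {}  (accept=9 not in)

Answer: REJECT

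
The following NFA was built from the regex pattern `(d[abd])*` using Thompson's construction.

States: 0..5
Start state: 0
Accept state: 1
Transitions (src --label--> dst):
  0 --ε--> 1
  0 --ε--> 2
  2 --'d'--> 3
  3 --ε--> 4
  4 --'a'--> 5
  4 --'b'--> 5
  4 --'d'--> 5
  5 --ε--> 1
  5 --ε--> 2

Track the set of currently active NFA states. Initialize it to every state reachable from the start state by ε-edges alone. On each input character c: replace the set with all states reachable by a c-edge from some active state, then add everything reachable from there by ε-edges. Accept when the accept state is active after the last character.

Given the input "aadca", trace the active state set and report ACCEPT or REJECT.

Answer: REJECT

Trace:
S₀ = ε-closure({0}) = {0,1,2}
'a' @ 1: {}  — dead — no transitions
rest 'adca' ignored (set empty)
after full input: {}  (accept=1 not in)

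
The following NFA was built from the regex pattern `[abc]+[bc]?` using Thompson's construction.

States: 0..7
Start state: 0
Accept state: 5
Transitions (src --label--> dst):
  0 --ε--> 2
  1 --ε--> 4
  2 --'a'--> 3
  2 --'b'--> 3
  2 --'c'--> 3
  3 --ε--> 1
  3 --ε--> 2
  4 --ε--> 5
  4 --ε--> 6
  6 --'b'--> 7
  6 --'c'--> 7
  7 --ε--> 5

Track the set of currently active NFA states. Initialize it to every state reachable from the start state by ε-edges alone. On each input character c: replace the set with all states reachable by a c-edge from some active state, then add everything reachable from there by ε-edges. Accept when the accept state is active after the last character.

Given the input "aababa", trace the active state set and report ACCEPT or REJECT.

Answer: ACCEPT

Steps:
initial (ε-close {0}): {0,2}
'a' @ 1: {1,2,3,4,5,6}  [accepting]
'a' @ 2: {1,2,3,4,5,6}  [accepting]
'b' @ 3: {1,2,3,4,5,6,7}  [accepting]
'a' @ 4: {1,2,3,4,5,6}  [accepting]
'b' @ 5: {1,2,3,4,5,6,7}  [accepting]
'a' @ 6: {1,2,3,4,5,6}  [accepting]
final: {1,2,3,4,5,6}; accept 5 in set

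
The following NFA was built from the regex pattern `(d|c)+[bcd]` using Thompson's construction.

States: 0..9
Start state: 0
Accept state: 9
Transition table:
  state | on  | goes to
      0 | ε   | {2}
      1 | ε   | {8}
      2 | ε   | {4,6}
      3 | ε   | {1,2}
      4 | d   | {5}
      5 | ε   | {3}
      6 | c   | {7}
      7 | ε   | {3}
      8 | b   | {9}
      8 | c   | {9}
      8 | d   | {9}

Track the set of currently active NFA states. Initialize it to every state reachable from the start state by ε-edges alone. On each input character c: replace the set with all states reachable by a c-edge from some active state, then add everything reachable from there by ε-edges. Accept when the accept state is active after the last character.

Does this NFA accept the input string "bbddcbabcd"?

Answer: REJECT

Trace:
initial (ε-close {0}): {0,2,4,6}
'b' @ 1: {}  — no active states
rest 'bddcbabcd' ignored (set empty)
after full input: {}  (accept=9 not in)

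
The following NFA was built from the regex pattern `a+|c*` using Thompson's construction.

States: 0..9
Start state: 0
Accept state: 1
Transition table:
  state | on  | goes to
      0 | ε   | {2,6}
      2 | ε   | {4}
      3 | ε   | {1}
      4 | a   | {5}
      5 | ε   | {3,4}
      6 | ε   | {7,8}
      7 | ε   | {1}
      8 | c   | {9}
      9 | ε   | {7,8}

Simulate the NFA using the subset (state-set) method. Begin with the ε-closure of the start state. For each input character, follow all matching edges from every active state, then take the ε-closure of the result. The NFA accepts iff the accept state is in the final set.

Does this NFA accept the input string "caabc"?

Answer: REJECT

Derivation:
start: ε-closure({0}) = {0,1,2,4,6,7,8}
'c' @ 1: {1,7,8,9}  ✓accept
'a' @ 2: {}  — state set empty
rest 'abc' ignored (set empty)
end set {} — state 1 not in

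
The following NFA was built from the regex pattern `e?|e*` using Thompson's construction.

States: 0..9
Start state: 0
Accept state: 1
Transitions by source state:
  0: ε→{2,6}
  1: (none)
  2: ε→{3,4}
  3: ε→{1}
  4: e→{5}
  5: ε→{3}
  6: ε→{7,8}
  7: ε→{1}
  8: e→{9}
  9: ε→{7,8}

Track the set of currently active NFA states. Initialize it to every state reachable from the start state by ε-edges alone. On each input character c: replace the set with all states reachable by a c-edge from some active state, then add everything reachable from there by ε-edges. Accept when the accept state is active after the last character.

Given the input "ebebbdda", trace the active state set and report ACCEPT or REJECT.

start: ε-closure({0}) = {0,1,2,3,4,6,7,8}
'e' @ 1: {1,3,5,7,8,9}  ✓accept
'b' @ 2: {}  — state set empty
rest 'ebbdda' ignored (set empty)
after full input: {}  (accept=1 not in)

Answer: REJECT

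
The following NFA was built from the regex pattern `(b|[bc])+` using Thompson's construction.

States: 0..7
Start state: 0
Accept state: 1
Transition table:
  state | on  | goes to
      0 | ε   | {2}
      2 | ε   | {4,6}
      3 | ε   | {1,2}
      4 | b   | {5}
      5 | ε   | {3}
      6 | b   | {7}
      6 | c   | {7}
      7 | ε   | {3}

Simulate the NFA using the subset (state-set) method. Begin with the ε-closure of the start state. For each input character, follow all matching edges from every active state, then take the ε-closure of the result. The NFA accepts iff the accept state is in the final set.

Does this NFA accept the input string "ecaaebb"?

Answer: REJECT

Derivation:
S₀ = ε-closure({0}) = {0,2,4,6}
'e' @ 1: {}  — state set empty
rest 'caaebb' ignored (set empty)
final: {}; accept 1 not in set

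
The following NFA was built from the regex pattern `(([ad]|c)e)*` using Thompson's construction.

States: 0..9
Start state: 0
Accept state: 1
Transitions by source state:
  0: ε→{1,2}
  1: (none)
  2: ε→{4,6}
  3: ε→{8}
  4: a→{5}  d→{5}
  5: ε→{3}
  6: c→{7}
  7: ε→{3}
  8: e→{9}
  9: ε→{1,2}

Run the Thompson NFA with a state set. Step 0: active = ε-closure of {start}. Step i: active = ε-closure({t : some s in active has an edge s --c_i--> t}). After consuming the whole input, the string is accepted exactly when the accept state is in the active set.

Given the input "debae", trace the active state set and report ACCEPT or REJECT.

start: ε-closure({0}) = {0,1,2,4,6}
'd' @ 1: {3,5,8}
'e' @ 2: {1,2,4,6,9}  ✓accept
'b' @ 3: {}  — dead — no transitions
rest 'ae' ignored (set empty)
end set {} — state 1 not in

Answer: REJECT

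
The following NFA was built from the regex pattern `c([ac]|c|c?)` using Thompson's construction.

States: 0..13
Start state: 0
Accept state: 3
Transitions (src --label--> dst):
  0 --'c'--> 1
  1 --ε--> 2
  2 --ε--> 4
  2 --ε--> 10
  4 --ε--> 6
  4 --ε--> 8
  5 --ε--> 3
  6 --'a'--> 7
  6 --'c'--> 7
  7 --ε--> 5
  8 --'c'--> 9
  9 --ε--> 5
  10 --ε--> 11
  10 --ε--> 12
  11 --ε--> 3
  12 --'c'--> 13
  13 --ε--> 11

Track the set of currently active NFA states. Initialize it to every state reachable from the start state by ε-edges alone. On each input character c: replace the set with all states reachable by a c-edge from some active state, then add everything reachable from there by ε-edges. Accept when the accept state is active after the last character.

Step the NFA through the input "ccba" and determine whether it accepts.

S₀ = ε-closure({0}) = {0}
'c' @ 1: {1,2,3,4,6,8,10,11,12}  [accepting]
'c' @ 2: {3,5,7,9,11,13}  [accepting]
'b' @ 3: {}  — state set empty
rest 'a' ignored (set empty)
after full input: {}  (accept=3 not in)

Answer: REJECT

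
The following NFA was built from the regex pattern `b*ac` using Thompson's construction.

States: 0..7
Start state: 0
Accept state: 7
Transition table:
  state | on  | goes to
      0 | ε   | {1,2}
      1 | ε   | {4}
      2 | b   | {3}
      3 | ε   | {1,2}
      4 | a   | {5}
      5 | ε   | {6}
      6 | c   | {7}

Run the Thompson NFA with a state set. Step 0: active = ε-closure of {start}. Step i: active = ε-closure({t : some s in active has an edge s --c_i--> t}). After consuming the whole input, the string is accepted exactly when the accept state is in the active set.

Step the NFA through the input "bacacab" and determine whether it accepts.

start: ε-closure({0}) = {0,1,2,4}
'b' @ 1: {1,2,3,4}
'a' @ 2: {5,6}
'c' @ 3: {7}  ✓accept
'a' @ 4: {}  — state set empty
rest 'cab' ignored (set empty)
final: {}; accept 7 not in set

Answer: REJECT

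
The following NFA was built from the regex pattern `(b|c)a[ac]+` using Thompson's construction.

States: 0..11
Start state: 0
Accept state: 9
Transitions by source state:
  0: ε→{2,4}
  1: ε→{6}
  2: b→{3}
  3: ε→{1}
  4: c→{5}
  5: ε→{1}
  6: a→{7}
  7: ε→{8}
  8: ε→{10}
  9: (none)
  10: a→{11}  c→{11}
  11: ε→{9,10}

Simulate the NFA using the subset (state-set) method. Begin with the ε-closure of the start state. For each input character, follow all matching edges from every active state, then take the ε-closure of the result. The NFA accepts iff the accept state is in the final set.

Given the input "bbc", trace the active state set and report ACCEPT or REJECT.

Answer: REJECT

Derivation:
S₀ = ε-closure({0}) = {0,2,4}
'b' @ 1: {1,3,6}
'b' @ 2: {}  — no active states
rest 'c' ignored (set empty)
after full input: {}  (accept=9 not in)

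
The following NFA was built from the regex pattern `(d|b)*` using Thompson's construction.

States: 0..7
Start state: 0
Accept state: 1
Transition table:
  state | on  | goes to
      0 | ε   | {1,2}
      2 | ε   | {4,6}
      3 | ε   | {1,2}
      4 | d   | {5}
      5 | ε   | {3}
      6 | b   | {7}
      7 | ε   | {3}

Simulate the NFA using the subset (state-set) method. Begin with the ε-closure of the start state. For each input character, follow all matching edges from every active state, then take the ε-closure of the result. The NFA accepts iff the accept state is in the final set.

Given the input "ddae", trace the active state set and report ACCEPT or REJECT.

Answer: REJECT

Steps:
start: ε-closure({0}) = {0,1,2,4,6}
'd' @ 1: {1,2,3,4,5,6}  [accepting]
'd' @ 2: {1,2,3,4,5,6}  [accepting]
'a' @ 3: {}  — state set empty
rest 'e' ignored (set empty)
final: {}; accept 1 not in set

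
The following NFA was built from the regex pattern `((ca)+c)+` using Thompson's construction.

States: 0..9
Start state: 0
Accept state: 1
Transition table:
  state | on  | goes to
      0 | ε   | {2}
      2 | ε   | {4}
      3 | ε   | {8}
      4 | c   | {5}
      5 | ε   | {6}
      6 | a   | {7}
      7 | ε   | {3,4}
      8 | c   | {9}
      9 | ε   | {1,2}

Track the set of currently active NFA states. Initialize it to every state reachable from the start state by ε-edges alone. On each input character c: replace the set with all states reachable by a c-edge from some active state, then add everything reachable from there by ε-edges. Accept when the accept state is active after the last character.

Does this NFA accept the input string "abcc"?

Answer: REJECT

Steps:
initial (ε-close {0}): {0,2,4}
'a' @ 1: {}  — state set empty
rest 'bcc' ignored (set empty)
end set {} — state 1 not in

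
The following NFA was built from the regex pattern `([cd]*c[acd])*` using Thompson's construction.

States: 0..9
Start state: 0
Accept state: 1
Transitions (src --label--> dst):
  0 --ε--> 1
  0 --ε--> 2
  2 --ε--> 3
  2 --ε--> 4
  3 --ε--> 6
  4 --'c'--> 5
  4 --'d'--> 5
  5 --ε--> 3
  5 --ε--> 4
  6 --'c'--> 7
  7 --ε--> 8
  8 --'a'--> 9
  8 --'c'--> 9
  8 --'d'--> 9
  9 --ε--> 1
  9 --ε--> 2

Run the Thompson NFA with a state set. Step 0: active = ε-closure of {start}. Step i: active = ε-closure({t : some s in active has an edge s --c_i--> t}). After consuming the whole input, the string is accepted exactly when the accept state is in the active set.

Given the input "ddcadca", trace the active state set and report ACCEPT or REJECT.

S₀ = ε-closure({0}) = {0,1,2,3,4,6}
'd' @ 1: {3,4,5,6}
'd' @ 2: {3,4,5,6}
'c' @ 3: {3,4,5,6,7,8}
'a' @ 4: {1,2,3,4,6,9}  [accepting]
'd' @ 5: {3,4,5,6}
'c' @ 6: {3,4,5,6,7,8}
'a' @ 7: {1,2,3,4,6,9}  [accepting]
final: {1,2,3,4,6,9}; accept 1 in set

Answer: ACCEPT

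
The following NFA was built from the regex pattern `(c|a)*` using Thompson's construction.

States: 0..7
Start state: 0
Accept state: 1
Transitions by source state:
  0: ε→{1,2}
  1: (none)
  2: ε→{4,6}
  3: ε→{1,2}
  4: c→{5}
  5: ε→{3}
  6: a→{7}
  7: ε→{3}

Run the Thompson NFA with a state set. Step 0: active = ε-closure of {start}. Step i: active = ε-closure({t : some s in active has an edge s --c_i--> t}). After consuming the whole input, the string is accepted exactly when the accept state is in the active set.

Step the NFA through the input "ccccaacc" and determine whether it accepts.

initial (ε-close {0}): {0,1,2,4,6}
'c' @ 1: {1,2,3,4,5,6}  [accepting]
'c' @ 2: {1,2,3,4,5,6}  [accepting]
'c' @ 3: {1,2,3,4,5,6}  [accepting]
'c' @ 4: {1,2,3,4,5,6}  [accepting]
'a' @ 5: {1,2,3,4,6,7}  [accepting]
'a' @ 6: {1,2,3,4,6,7}  [accepting]
'c' @ 7: {1,2,3,4,5,6}  [accepting]
'c' @ 8: {1,2,3,4,5,6}  [accepting]
after full input: {1,2,3,4,5,6}  (accept=1 in)

Answer: ACCEPT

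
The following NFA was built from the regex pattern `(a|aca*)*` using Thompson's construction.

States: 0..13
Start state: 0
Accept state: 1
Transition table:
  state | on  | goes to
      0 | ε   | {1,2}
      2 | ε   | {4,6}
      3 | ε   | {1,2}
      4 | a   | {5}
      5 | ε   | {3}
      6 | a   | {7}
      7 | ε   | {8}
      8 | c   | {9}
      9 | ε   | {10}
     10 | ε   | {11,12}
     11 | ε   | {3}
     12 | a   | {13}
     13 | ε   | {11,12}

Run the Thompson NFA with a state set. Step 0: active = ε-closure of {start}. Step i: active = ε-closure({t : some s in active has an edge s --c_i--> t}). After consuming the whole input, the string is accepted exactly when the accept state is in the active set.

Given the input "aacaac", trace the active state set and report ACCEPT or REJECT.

Answer: ACCEPT

Trace:
initial (ε-close {0}): {0,1,2,4,6}
'a' @ 1: {1,2,3,4,5,6,7,8}  ✓accept
'a' @ 2: {1,2,3,4,5,6,7,8}  ✓accept
'c' @ 3: {1,2,3,4,6,9,10,11,12}  ✓accept
'a' @ 4: {1,2,3,4,5,6,7,8,11,12,13}  ✓accept
'a' @ 5: {1,2,3,4,5,6,7,8,11,12,13}  ✓accept
'c' @ 6: {1,2,3,4,6,9,10,11,12}  ✓accept
end set {1,2,3,4,6,9,10,11,12} — state 1 in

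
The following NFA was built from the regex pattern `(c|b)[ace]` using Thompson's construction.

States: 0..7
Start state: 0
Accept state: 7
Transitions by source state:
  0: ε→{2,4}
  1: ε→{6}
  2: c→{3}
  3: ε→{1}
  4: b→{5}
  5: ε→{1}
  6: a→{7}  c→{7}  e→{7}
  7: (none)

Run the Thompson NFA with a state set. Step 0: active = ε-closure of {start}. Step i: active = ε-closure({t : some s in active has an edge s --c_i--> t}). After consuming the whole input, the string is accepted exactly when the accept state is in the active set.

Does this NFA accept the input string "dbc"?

S₀ = ε-closure({0}) = {0,2,4}
'd' @ 1: {}  — state set empty
rest 'bc' ignored (set empty)
final: {}; accept 7 not in set

Answer: REJECT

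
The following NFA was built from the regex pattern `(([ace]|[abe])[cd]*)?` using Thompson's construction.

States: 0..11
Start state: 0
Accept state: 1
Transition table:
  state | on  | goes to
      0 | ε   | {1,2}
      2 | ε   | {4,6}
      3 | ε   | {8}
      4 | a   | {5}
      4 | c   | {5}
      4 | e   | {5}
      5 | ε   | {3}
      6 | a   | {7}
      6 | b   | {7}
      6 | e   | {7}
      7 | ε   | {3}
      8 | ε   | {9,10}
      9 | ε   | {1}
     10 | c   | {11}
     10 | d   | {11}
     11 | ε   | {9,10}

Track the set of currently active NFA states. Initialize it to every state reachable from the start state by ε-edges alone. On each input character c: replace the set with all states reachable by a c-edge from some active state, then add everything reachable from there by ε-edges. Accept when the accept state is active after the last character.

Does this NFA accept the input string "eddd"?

Answer: ACCEPT

Trace:
start: ε-closure({0}) = {0,1,2,4,6}
'e' @ 1: {1,3,5,7,8,9,10}  [accepting]
'd' @ 2: {1,9,10,11}  [accepting]
'd' @ 3: {1,9,10,11}  [accepting]
'd' @ 4: {1,9,10,11}  [accepting]
final: {1,9,10,11}; accept 1 in set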